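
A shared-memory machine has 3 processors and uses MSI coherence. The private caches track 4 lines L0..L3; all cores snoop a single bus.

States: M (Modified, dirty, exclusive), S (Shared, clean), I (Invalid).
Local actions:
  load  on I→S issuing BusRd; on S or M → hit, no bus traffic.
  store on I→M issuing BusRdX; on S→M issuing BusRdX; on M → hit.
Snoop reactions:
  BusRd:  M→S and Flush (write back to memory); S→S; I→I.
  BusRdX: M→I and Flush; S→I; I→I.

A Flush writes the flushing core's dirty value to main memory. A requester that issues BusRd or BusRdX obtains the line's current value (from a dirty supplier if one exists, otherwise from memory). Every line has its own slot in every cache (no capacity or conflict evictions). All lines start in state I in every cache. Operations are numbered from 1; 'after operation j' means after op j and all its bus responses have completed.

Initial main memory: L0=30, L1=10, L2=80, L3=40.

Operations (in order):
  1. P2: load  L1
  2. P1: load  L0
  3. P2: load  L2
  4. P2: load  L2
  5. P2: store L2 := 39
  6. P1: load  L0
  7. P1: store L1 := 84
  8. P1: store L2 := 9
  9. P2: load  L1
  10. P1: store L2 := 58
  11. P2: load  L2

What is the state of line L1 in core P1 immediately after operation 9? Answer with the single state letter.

state = S

1. P2: load  L1  bus=[BusRd]  L1: P0=I P1=I P2=S  mem[L1]=10
2. P1: load  L0  bus=[BusRd]  L0: P0=I P1=S P2=I  mem[L0]=30
3. P2: load  L2  bus=[BusRd]  L2: P0=I P1=I P2=S  mem[L2]=80
4. P2: load  L2  bus=[-]  L2: P0=I P1=I P2=S  mem[L2]=80
5. P2: store L2 := 39  bus=[BusRdX]  L2: P0=I P1=I P2=M  mem[L2]=80
6. P1: load  L0  bus=[-]  L0: P0=I P1=S P2=I  mem[L0]=30
7. P1: store L1 := 84  bus=[BusRdX]  L1: P0=I P1=M P2=I  mem[L1]=10
8. P1: store L2 := 9  bus=[BusRdX,Flush]  L2: P0=I P1=M P2=I  mem[L2]=39
9. P2: load  L1  bus=[BusRd,Flush]  L1: P0=I P1=S P2=S  mem[L1]=84
10. P1: store L2 := 58  bus=[-]  L2: P0=I P1=M P2=I  mem[L2]=39
11. P2: load  L2  bus=[BusRd,Flush]  L2: P0=I P1=S P2=S  mem[L2]=58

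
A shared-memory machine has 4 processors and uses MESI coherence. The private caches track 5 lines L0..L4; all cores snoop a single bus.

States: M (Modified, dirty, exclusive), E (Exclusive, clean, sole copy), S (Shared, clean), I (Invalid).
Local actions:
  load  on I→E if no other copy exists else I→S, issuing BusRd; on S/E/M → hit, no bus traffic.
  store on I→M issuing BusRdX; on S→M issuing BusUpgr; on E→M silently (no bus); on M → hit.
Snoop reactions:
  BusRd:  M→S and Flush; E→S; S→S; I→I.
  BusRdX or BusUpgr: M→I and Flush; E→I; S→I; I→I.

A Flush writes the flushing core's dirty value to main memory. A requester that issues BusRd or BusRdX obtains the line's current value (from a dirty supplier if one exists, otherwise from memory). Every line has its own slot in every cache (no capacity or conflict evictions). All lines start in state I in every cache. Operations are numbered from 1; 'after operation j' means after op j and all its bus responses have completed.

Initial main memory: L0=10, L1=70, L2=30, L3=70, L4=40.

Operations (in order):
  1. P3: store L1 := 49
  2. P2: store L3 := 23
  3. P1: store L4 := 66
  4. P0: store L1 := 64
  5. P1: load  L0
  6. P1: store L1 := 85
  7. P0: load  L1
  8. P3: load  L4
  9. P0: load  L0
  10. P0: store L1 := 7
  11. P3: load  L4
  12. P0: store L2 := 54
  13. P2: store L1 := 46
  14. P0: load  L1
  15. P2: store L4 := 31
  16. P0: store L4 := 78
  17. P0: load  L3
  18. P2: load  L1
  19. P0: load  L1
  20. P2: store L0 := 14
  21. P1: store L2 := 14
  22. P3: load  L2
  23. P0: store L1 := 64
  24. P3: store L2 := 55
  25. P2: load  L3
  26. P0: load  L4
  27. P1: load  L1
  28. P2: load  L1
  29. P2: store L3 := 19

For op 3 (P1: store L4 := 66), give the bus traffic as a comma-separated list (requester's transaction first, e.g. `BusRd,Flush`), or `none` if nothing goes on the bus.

[1] P3: store L1 := 49 | P0:I, P1:I, P2:I, P3:M(49) | bus: BusRdX
[2] P2: store L3 := 23 | P0:I, P1:I, P2:M(23), P3:I | bus: BusRdX
[3] P1: store L4 := 66 | P0:I, P1:M(66), P2:I, P3:I | bus: BusRdX
[4] P0: store L1 := 64 | P0:M(64), P1:I, P2:I, P3:I | bus: BusRdX,Flush
[5] P1: load  L0 | P0:I, P1:E(10), P2:I, P3:I | bus: BusRd
[6] P1: store L1 := 85 | P0:I, P1:M(85), P2:I, P3:I | bus: BusRdX,Flush
[7] P0: load  L1 | P0:S(85), P1:S(85), P2:I, P3:I | bus: BusRd,Flush
[8] P3: load  L4 | P0:I, P1:S(66), P2:I, P3:S(66) | bus: BusRd,Flush
[9] P0: load  L0 | P0:S(10), P1:S(10), P2:I, P3:I | bus: BusRd
[10] P0: store L1 := 7 | P0:M(7), P1:I, P2:I, P3:I | bus: BusUpgr
[11] P3: load  L4 | P0:I, P1:S(66), P2:I, P3:S(66) | bus: none
[12] P0: store L2 := 54 | P0:M(54), P1:I, P2:I, P3:I | bus: BusRdX
[13] P2: store L1 := 46 | P0:I, P1:I, P2:M(46), P3:I | bus: BusRdX,Flush
[14] P0: load  L1 | P0:S(46), P1:I, P2:S(46), P3:I | bus: BusRd,Flush
[15] P2: store L4 := 31 | P0:I, P1:I, P2:M(31), P3:I | bus: BusRdX
[16] P0: store L4 := 78 | P0:M(78), P1:I, P2:I, P3:I | bus: BusRdX,Flush
[17] P0: load  L3 | P0:S(23), P1:I, P2:S(23), P3:I | bus: BusRd,Flush
[18] P2: load  L1 | P0:S(46), P1:I, P2:S(46), P3:I | bus: none
[19] P0: load  L1 | P0:S(46), P1:I, P2:S(46), P3:I | bus: none
[20] P2: store L0 := 14 | P0:I, P1:I, P2:M(14), P3:I | bus: BusRdX
[21] P1: store L2 := 14 | P0:I, P1:M(14), P2:I, P3:I | bus: BusRdX,Flush
[22] P3: load  L2 | P0:I, P1:S(14), P2:I, P3:S(14) | bus: BusRd,Flush
[23] P0: store L1 := 64 | P0:M(64), P1:I, P2:I, P3:I | bus: BusUpgr
[24] P3: store L2 := 55 | P0:I, P1:I, P2:I, P3:M(55) | bus: BusUpgr
[25] P2: load  L3 | P0:S(23), P1:I, P2:S(23), P3:I | bus: none
[26] P0: load  L4 | P0:M(78), P1:I, P2:I, P3:I | bus: none
[27] P1: load  L1 | P0:S(64), P1:S(64), P2:I, P3:I | bus: BusRd,Flush
[28] P2: load  L1 | P0:S(64), P1:S(64), P2:S(64), P3:I | bus: BusRd
[29] P2: store L3 := 19 | P0:I, P1:I, P2:M(19), P3:I | bus: BusUpgr

bus = BusRdX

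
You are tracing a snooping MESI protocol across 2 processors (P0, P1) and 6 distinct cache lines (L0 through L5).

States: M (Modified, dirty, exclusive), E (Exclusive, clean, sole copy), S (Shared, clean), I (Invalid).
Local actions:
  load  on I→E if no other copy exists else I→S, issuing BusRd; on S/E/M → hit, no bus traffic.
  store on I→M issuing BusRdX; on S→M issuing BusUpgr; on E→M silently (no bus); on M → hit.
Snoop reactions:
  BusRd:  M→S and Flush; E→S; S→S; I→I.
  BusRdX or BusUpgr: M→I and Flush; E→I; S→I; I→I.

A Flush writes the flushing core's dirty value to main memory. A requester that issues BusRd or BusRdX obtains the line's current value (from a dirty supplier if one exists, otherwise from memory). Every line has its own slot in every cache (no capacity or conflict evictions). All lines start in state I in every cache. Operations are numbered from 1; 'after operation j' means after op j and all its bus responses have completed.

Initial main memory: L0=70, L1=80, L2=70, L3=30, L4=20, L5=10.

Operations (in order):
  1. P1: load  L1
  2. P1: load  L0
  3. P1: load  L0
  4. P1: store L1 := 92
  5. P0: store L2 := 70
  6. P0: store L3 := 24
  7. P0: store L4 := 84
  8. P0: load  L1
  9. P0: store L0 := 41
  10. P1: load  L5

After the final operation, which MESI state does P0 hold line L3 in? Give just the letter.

  op1 P1: load  L1 → I/E on L1; bus BusRd; mem=80
  op2 P1: load  L0 → I/E on L0; bus BusRd; mem=70
  op3 P1: load  L0 → I/E on L0; bus (none); mem=70
  op4 P1: store L1 := 92 → I/M on L1; bus (none); mem=80
  op5 P0: store L2 := 70 → M/I on L2; bus BusRdX; mem=70
  op6 P0: store L3 := 24 → M/I on L3; bus BusRdX; mem=30
  op7 P0: store L4 := 84 → M/I on L4; bus BusRdX; mem=20
  op8 P0: load  L1 → S/S on L1; bus BusRd Flush; mem=92
  op9 P0: store L0 := 41 → M/I on L0; bus BusRdX; mem=70
  op10 P1: load  L5 → I/E on L5; bus BusRd; mem=10

state = M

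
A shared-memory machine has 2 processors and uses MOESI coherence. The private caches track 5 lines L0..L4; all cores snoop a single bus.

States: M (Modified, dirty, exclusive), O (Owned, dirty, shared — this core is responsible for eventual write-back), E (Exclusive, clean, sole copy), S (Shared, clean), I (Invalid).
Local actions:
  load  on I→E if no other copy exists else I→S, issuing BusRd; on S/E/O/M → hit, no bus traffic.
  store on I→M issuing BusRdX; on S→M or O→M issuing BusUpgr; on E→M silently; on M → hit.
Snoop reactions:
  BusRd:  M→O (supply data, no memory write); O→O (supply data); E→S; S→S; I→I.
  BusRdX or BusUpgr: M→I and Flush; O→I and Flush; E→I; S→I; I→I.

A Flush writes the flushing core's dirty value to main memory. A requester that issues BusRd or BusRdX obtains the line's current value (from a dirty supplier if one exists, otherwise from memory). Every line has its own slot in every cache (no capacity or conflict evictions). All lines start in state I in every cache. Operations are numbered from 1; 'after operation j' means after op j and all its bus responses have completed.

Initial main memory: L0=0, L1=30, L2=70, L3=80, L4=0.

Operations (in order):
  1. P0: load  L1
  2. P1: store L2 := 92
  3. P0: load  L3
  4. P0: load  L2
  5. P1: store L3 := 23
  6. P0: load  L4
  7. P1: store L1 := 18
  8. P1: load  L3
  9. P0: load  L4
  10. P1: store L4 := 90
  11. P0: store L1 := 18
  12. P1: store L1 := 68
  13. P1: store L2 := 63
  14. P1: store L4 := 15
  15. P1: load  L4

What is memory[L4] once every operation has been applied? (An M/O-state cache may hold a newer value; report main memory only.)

  op1 P0: load  L1 → E/I on L1; bus BusRd; mem=30
  op2 P1: store L2 := 92 → I/M on L2; bus BusRdX; mem=70
  op3 P0: load  L3 → E/I on L3; bus BusRd; mem=80
  op4 P0: load  L2 → S/O on L2; bus BusRd; mem=70
  op5 P1: store L3 := 23 → I/M on L3; bus BusRdX; mem=80
  op6 P0: load  L4 → E/I on L4; bus BusRd; mem=0
  op7 P1: store L1 := 18 → I/M on L1; bus BusRdX; mem=30
  op8 P1: load  L3 → I/M on L3; bus (none); mem=80
  op9 P0: load  L4 → E/I on L4; bus (none); mem=0
  op10 P1: store L4 := 90 → I/M on L4; bus BusRdX; mem=0
  op11 P0: store L1 := 18 → M/I on L1; bus BusRdX Flush; mem=18
  op12 P1: store L1 := 68 → I/M on L1; bus BusRdX Flush; mem=18
  op13 P1: store L2 := 63 → I/M on L2; bus BusUpgr; mem=70
  op14 P1: store L4 := 15 → I/M on L4; bus (none); mem=0
  op15 P1: load  L4 → I/M on L4; bus (none); mem=0

memory[L4] = 0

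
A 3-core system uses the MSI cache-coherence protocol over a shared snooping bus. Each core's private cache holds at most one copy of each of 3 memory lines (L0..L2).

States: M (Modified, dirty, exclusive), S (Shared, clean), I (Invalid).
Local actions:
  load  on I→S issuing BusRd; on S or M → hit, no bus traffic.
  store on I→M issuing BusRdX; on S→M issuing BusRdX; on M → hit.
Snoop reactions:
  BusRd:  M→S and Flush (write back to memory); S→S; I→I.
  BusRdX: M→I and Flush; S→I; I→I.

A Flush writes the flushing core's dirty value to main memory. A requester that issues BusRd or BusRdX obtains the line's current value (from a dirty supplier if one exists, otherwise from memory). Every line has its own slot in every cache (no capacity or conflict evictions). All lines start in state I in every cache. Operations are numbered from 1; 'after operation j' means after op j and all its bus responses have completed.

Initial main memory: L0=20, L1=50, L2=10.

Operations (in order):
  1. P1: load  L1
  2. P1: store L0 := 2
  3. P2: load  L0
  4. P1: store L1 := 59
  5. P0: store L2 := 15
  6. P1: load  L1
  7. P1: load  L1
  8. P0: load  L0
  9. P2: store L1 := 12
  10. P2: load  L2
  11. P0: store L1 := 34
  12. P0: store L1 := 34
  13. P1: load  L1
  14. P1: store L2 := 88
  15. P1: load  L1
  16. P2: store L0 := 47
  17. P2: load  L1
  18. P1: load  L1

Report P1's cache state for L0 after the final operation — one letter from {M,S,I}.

state = I

step 1: P1: load  L1  ⟶  ISI  (L1)  txn=BusRd  M[L1]=50
step 2: P1: store L0 := 2  ⟶  IMI  (L0)  txn=BusRdX  M[L0]=20
step 3: P2: load  L0  ⟶  ISS  (L0)  txn=BusRd+Flush  M[L0]=2
step 4: P1: store L1 := 59  ⟶  IMI  (L1)  txn=BusRdX  M[L1]=50
step 5: P0: store L2 := 15  ⟶  MII  (L2)  txn=BusRdX  M[L2]=10
step 6: P1: load  L1  ⟶  IMI  (L1)  txn=∅  M[L1]=50
step 7: P1: load  L1  ⟶  IMI  (L1)  txn=∅  M[L1]=50
step 8: P0: load  L0  ⟶  SSS  (L0)  txn=BusRd  M[L0]=2
step 9: P2: store L1 := 12  ⟶  IIM  (L1)  txn=BusRdX+Flush  M[L1]=59
step 10: P2: load  L2  ⟶  SIS  (L2)  txn=BusRd+Flush  M[L2]=15
step 11: P0: store L1 := 34  ⟶  MII  (L1)  txn=BusRdX+Flush  M[L1]=12
step 12: P0: store L1 := 34  ⟶  MII  (L1)  txn=∅  M[L1]=12
step 13: P1: load  L1  ⟶  SSI  (L1)  txn=BusRd+Flush  M[L1]=34
step 14: P1: store L2 := 88  ⟶  IMI  (L2)  txn=BusRdX  M[L2]=15
step 15: P1: load  L1  ⟶  SSI  (L1)  txn=∅  M[L1]=34
step 16: P2: store L0 := 47  ⟶  IIM  (L0)  txn=BusRdX  M[L0]=2
step 17: P2: load  L1  ⟶  SSS  (L1)  txn=BusRd  M[L1]=34
step 18: P1: load  L1  ⟶  SSS  (L1)  txn=∅  M[L1]=34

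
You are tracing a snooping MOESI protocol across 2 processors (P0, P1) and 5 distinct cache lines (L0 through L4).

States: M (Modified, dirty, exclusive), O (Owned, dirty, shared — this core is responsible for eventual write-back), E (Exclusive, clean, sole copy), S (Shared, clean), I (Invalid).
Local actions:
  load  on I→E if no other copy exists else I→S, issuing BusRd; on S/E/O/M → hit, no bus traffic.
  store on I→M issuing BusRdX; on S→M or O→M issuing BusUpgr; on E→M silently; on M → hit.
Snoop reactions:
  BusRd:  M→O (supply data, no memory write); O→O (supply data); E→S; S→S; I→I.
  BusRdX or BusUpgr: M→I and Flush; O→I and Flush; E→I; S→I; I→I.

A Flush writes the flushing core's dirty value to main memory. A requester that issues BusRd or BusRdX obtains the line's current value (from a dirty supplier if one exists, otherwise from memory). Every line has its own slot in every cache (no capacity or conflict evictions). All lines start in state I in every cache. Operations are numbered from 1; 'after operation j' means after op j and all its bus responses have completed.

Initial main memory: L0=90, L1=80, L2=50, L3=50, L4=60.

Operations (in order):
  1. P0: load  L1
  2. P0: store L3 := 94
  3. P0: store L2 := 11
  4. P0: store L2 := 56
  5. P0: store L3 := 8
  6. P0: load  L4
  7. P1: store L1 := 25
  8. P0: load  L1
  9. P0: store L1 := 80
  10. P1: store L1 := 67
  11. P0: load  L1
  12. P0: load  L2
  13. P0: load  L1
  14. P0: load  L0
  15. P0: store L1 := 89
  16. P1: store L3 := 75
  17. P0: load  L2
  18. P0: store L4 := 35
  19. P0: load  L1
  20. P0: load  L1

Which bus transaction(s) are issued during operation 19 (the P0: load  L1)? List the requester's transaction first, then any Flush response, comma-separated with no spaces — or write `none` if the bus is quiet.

bus = none

step 1: P0: load  L1  ⟶  EI  (L1)  txn=BusRd  M[L1]=80
step 2: P0: store L3 := 94  ⟶  MI  (L3)  txn=BusRdX  M[L3]=50
step 3: P0: store L2 := 11  ⟶  MI  (L2)  txn=BusRdX  M[L2]=50
step 4: P0: store L2 := 56  ⟶  MI  (L2)  txn=∅  M[L2]=50
step 5: P0: store L3 := 8  ⟶  MI  (L3)  txn=∅  M[L3]=50
step 6: P0: load  L4  ⟶  EI  (L4)  txn=BusRd  M[L4]=60
step 7: P1: store L1 := 25  ⟶  IM  (L1)  txn=BusRdX  M[L1]=80
step 8: P0: load  L1  ⟶  SO  (L1)  txn=BusRd  M[L1]=80
step 9: P0: store L1 := 80  ⟶  MI  (L1)  txn=BusUpgr+Flush  M[L1]=25
step 10: P1: store L1 := 67  ⟶  IM  (L1)  txn=BusRdX+Flush  M[L1]=80
step 11: P0: load  L1  ⟶  SO  (L1)  txn=BusRd  M[L1]=80
step 12: P0: load  L2  ⟶  MI  (L2)  txn=∅  M[L2]=50
step 13: P0: load  L1  ⟶  SO  (L1)  txn=∅  M[L1]=80
step 14: P0: load  L0  ⟶  EI  (L0)  txn=BusRd  M[L0]=90
step 15: P0: store L1 := 89  ⟶  MI  (L1)  txn=BusUpgr+Flush  M[L1]=67
step 16: P1: store L3 := 75  ⟶  IM  (L3)  txn=BusRdX+Flush  M[L3]=8
step 17: P0: load  L2  ⟶  MI  (L2)  txn=∅  M[L2]=50
step 18: P0: store L4 := 35  ⟶  MI  (L4)  txn=∅  M[L4]=60
step 19: P0: load  L1  ⟶  MI  (L1)  txn=∅  M[L1]=67
step 20: P0: load  L1  ⟶  MI  (L1)  txn=∅  M[L1]=67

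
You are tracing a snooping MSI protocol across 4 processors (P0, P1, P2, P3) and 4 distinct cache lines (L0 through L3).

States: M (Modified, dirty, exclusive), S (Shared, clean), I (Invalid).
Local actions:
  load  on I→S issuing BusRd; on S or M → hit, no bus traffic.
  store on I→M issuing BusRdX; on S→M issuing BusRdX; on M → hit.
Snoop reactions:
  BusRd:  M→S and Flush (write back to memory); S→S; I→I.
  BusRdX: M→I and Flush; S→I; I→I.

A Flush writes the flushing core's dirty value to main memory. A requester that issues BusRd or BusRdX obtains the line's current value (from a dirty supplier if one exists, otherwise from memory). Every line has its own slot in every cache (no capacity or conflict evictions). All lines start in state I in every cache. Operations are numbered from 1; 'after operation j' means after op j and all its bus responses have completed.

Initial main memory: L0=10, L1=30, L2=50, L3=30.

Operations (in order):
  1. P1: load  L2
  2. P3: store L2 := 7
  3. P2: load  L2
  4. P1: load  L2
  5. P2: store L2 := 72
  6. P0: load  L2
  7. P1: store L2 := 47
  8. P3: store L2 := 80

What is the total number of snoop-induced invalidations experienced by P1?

1. P1: load  L2  bus=[BusRd]  L2: P0=I P1=S P2=I P3=I  mem[L2]=50
2. P3: store L2 := 7  bus=[BusRdX]  L2: P0=I P1=I P2=I P3=M  mem[L2]=50
3. P2: load  L2  bus=[BusRd,Flush]  L2: P0=I P1=I P2=S P3=S  mem[L2]=7
4. P1: load  L2  bus=[BusRd]  L2: P0=I P1=S P2=S P3=S  mem[L2]=7
5. P2: store L2 := 72  bus=[BusRdX]  L2: P0=I P1=I P2=M P3=I  mem[L2]=7
6. P0: load  L2  bus=[BusRd,Flush]  L2: P0=S P1=I P2=S P3=I  mem[L2]=72
7. P1: store L2 := 47  bus=[BusRdX]  L2: P0=I P1=M P2=I P3=I  mem[L2]=72
8. P3: store L2 := 80  bus=[BusRdX,Flush]  L2: P0=I P1=I P2=I P3=M  mem[L2]=47

invalidations = 3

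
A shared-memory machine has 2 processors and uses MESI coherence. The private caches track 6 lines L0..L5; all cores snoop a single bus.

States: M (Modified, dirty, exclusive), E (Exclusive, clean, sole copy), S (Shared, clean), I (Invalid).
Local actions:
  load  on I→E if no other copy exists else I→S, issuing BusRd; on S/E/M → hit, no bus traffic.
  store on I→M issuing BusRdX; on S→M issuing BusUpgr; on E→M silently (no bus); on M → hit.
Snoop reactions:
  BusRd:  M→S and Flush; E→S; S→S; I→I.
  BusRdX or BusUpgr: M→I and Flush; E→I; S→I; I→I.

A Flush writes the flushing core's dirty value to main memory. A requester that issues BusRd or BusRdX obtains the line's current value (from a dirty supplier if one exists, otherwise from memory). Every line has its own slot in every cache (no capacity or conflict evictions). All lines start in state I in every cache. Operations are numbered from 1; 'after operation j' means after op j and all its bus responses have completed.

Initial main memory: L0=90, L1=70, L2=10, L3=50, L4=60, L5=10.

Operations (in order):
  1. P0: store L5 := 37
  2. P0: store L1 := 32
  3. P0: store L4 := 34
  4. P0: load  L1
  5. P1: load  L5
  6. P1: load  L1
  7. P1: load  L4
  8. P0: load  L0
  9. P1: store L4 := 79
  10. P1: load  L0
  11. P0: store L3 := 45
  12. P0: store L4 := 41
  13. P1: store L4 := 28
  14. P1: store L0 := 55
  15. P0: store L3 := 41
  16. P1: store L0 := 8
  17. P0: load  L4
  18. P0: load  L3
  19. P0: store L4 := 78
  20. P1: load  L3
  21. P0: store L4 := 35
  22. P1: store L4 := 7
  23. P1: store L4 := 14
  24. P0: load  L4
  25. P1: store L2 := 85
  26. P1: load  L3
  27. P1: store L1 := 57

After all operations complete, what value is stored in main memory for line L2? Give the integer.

memory[L2] = 10

step 1: P0: store L5 := 37  ⟶  MI  (L5)  txn=BusRdX  M[L5]=10
step 2: P0: store L1 := 32  ⟶  MI  (L1)  txn=BusRdX  M[L1]=70
step 3: P0: store L4 := 34  ⟶  MI  (L4)  txn=BusRdX  M[L4]=60
step 4: P0: load  L1  ⟶  MI  (L1)  txn=∅  M[L1]=70
step 5: P1: load  L5  ⟶  SS  (L5)  txn=BusRd+Flush  M[L5]=37
step 6: P1: load  L1  ⟶  SS  (L1)  txn=BusRd+Flush  M[L1]=32
step 7: P1: load  L4  ⟶  SS  (L4)  txn=BusRd+Flush  M[L4]=34
step 8: P0: load  L0  ⟶  EI  (L0)  txn=BusRd  M[L0]=90
step 9: P1: store L4 := 79  ⟶  IM  (L4)  txn=BusUpgr  M[L4]=34
step 10: P1: load  L0  ⟶  SS  (L0)  txn=BusRd  M[L0]=90
step 11: P0: store L3 := 45  ⟶  MI  (L3)  txn=BusRdX  M[L3]=50
step 12: P0: store L4 := 41  ⟶  MI  (L4)  txn=BusRdX+Flush  M[L4]=79
step 13: P1: store L4 := 28  ⟶  IM  (L4)  txn=BusRdX+Flush  M[L4]=41
step 14: P1: store L0 := 55  ⟶  IM  (L0)  txn=BusUpgr  M[L0]=90
step 15: P0: store L3 := 41  ⟶  MI  (L3)  txn=∅  M[L3]=50
step 16: P1: store L0 := 8  ⟶  IM  (L0)  txn=∅  M[L0]=90
step 17: P0: load  L4  ⟶  SS  (L4)  txn=BusRd+Flush  M[L4]=28
step 18: P0: load  L3  ⟶  MI  (L3)  txn=∅  M[L3]=50
step 19: P0: store L4 := 78  ⟶  MI  (L4)  txn=BusUpgr  M[L4]=28
step 20: P1: load  L3  ⟶  SS  (L3)  txn=BusRd+Flush  M[L3]=41
step 21: P0: store L4 := 35  ⟶  MI  (L4)  txn=∅  M[L4]=28
step 22: P1: store L4 := 7  ⟶  IM  (L4)  txn=BusRdX+Flush  M[L4]=35
step 23: P1: store L4 := 14  ⟶  IM  (L4)  txn=∅  M[L4]=35
step 24: P0: load  L4  ⟶  SS  (L4)  txn=BusRd+Flush  M[L4]=14
step 25: P1: store L2 := 85  ⟶  IM  (L2)  txn=BusRdX  M[L2]=10
step 26: P1: load  L3  ⟶  SS  (L3)  txn=∅  M[L3]=41
step 27: P1: store L1 := 57  ⟶  IM  (L1)  txn=BusUpgr  M[L1]=32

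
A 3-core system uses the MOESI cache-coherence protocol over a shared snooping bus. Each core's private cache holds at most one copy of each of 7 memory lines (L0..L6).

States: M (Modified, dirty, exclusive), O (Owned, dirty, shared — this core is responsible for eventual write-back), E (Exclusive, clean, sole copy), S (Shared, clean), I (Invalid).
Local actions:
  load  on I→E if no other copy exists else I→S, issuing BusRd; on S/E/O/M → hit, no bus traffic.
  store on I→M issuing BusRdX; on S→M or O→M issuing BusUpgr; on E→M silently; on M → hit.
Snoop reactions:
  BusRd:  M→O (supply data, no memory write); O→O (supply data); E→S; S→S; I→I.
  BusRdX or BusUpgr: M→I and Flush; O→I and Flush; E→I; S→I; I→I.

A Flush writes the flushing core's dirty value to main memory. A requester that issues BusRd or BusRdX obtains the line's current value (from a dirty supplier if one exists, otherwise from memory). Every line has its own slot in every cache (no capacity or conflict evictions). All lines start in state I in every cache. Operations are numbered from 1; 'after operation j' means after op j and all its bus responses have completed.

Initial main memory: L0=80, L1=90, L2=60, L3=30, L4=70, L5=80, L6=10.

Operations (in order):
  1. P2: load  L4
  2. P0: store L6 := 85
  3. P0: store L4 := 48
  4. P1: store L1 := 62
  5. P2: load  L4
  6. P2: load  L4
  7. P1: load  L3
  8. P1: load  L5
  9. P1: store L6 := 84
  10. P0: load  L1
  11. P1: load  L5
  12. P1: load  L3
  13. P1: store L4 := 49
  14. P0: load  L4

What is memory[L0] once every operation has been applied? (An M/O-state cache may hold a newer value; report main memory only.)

1. P2: load  L4  bus=[BusRd]  L4: P0=I P1=I P2=E  mem[L4]=70
2. P0: store L6 := 85  bus=[BusRdX]  L6: P0=M P1=I P2=I  mem[L6]=10
3. P0: store L4 := 48  bus=[BusRdX]  L4: P0=M P1=I P2=I  mem[L4]=70
4. P1: store L1 := 62  bus=[BusRdX]  L1: P0=I P1=M P2=I  mem[L1]=90
5. P2: load  L4  bus=[BusRd]  L4: P0=O P1=I P2=S  mem[L4]=70
6. P2: load  L4  bus=[-]  L4: P0=O P1=I P2=S  mem[L4]=70
7. P1: load  L3  bus=[BusRd]  L3: P0=I P1=E P2=I  mem[L3]=30
8. P1: load  L5  bus=[BusRd]  L5: P0=I P1=E P2=I  mem[L5]=80
9. P1: store L6 := 84  bus=[BusRdX,Flush]  L6: P0=I P1=M P2=I  mem[L6]=85
10. P0: load  L1  bus=[BusRd]  L1: P0=S P1=O P2=I  mem[L1]=90
11. P1: load  L5  bus=[-]  L5: P0=I P1=E P2=I  mem[L5]=80
12. P1: load  L3  bus=[-]  L3: P0=I P1=E P2=I  mem[L3]=30
13. P1: store L4 := 49  bus=[BusRdX,Flush]  L4: P0=I P1=M P2=I  mem[L4]=48
14. P0: load  L4  bus=[BusRd]  L4: P0=S P1=O P2=I  mem[L4]=48

memory[L0] = 80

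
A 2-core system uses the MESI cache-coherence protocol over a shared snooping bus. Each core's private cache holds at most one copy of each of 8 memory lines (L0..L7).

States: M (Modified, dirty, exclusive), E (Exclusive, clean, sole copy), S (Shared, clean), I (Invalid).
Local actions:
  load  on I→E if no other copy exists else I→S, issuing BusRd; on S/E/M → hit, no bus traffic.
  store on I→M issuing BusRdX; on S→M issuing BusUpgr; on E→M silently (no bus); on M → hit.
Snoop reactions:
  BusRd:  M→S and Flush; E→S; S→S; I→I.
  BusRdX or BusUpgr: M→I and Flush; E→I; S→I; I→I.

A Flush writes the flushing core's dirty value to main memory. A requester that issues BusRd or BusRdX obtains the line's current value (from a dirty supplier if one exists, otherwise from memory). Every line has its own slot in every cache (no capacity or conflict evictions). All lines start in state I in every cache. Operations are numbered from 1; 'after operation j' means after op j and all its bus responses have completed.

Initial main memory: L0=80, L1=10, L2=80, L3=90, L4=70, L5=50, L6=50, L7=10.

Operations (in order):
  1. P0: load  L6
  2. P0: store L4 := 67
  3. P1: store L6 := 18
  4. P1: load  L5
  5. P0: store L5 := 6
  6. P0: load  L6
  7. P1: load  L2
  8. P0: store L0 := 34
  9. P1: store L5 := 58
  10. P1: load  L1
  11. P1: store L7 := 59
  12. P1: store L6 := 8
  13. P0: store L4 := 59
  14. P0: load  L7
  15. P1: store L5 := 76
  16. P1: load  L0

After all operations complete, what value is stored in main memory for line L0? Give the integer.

step 1: P0: load  L6  ⟶  EI  (L6)  txn=BusRd  M[L6]=50
step 2: P0: store L4 := 67  ⟶  MI  (L4)  txn=BusRdX  M[L4]=70
step 3: P1: store L6 := 18  ⟶  IM  (L6)  txn=BusRdX  M[L6]=50
step 4: P1: load  L5  ⟶  IE  (L5)  txn=BusRd  M[L5]=50
step 5: P0: store L5 := 6  ⟶  MI  (L5)  txn=BusRdX  M[L5]=50
step 6: P0: load  L6  ⟶  SS  (L6)  txn=BusRd+Flush  M[L6]=18
step 7: P1: load  L2  ⟶  IE  (L2)  txn=BusRd  M[L2]=80
step 8: P0: store L0 := 34  ⟶  MI  (L0)  txn=BusRdX  M[L0]=80
step 9: P1: store L5 := 58  ⟶  IM  (L5)  txn=BusRdX+Flush  M[L5]=6
step 10: P1: load  L1  ⟶  IE  (L1)  txn=BusRd  M[L1]=10
step 11: P1: store L7 := 59  ⟶  IM  (L7)  txn=BusRdX  M[L7]=10
step 12: P1: store L6 := 8  ⟶  IM  (L6)  txn=BusUpgr  M[L6]=18
step 13: P0: store L4 := 59  ⟶  MI  (L4)  txn=∅  M[L4]=70
step 14: P0: load  L7  ⟶  SS  (L7)  txn=BusRd+Flush  M[L7]=59
step 15: P1: store L5 := 76  ⟶  IM  (L5)  txn=∅  M[L5]=6
step 16: P1: load  L0  ⟶  SS  (L0)  txn=BusRd+Flush  M[L0]=34

memory[L0] = 34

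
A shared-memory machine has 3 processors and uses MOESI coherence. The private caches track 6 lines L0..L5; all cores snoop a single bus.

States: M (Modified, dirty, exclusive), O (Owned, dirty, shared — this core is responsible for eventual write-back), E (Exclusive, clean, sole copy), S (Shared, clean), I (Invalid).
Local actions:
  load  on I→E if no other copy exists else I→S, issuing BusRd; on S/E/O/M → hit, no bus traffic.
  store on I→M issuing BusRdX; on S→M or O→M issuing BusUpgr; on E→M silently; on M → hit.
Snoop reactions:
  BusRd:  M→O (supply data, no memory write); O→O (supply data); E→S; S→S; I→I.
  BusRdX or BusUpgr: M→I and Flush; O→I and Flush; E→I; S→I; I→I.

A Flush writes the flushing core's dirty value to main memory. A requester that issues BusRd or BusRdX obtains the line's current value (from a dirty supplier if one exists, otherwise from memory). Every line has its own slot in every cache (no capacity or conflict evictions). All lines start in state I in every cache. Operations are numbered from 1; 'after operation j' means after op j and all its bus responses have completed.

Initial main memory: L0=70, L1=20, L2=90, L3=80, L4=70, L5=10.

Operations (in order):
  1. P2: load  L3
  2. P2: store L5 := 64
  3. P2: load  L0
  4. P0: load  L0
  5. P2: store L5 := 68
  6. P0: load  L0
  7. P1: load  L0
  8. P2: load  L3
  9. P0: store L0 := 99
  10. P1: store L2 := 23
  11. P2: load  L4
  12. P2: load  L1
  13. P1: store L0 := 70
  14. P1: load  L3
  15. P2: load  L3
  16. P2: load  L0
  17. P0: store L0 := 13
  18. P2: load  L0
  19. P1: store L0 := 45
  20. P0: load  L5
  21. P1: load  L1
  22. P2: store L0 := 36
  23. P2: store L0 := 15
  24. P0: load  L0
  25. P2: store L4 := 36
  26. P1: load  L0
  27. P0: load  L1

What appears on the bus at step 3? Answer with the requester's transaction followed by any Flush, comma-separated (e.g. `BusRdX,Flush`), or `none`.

[1] P2: load  L3 | P0:I, P1:I, P2:E(80) | bus: BusRd
[2] P2: store L5 := 64 | P0:I, P1:I, P2:M(64) | bus: BusRdX
[3] P2: load  L0 | P0:I, P1:I, P2:E(70) | bus: BusRd
[4] P0: load  L0 | P0:S(70), P1:I, P2:S(70) | bus: BusRd
[5] P2: store L5 := 68 | P0:I, P1:I, P2:M(68) | bus: none
[6] P0: load  L0 | P0:S(70), P1:I, P2:S(70) | bus: none
[7] P1: load  L0 | P0:S(70), P1:S(70), P2:S(70) | bus: BusRd
[8] P2: load  L3 | P0:I, P1:I, P2:E(80) | bus: none
[9] P0: store L0 := 99 | P0:M(99), P1:I, P2:I | bus: BusUpgr
[10] P1: store L2 := 23 | P0:I, P1:M(23), P2:I | bus: BusRdX
[11] P2: load  L4 | P0:I, P1:I, P2:E(70) | bus: BusRd
[12] P2: load  L1 | P0:I, P1:I, P2:E(20) | bus: BusRd
[13] P1: store L0 := 70 | P0:I, P1:M(70), P2:I | bus: BusRdX,Flush
[14] P1: load  L3 | P0:I, P1:S(80), P2:S(80) | bus: BusRd
[15] P2: load  L3 | P0:I, P1:S(80), P2:S(80) | bus: none
[16] P2: load  L0 | P0:I, P1:O(70), P2:S(70) | bus: BusRd
[17] P0: store L0 := 13 | P0:M(13), P1:I, P2:I | bus: BusRdX,Flush
[18] P2: load  L0 | P0:O(13), P1:I, P2:S(13) | bus: BusRd
[19] P1: store L0 := 45 | P0:I, P1:M(45), P2:I | bus: BusRdX,Flush
[20] P0: load  L5 | P0:S(68), P1:I, P2:O(68) | bus: BusRd
[21] P1: load  L1 | P0:I, P1:S(20), P2:S(20) | bus: BusRd
[22] P2: store L0 := 36 | P0:I, P1:I, P2:M(36) | bus: BusRdX,Flush
[23] P2: store L0 := 15 | P0:I, P1:I, P2:M(15) | bus: none
[24] P0: load  L0 | P0:S(15), P1:I, P2:O(15) | bus: BusRd
[25] P2: store L4 := 36 | P0:I, P1:I, P2:M(36) | bus: none
[26] P1: load  L0 | P0:S(15), P1:S(15), P2:O(15) | bus: BusRd
[27] P0: load  L1 | P0:S(20), P1:S(20), P2:S(20) | bus: BusRd

bus = BusRd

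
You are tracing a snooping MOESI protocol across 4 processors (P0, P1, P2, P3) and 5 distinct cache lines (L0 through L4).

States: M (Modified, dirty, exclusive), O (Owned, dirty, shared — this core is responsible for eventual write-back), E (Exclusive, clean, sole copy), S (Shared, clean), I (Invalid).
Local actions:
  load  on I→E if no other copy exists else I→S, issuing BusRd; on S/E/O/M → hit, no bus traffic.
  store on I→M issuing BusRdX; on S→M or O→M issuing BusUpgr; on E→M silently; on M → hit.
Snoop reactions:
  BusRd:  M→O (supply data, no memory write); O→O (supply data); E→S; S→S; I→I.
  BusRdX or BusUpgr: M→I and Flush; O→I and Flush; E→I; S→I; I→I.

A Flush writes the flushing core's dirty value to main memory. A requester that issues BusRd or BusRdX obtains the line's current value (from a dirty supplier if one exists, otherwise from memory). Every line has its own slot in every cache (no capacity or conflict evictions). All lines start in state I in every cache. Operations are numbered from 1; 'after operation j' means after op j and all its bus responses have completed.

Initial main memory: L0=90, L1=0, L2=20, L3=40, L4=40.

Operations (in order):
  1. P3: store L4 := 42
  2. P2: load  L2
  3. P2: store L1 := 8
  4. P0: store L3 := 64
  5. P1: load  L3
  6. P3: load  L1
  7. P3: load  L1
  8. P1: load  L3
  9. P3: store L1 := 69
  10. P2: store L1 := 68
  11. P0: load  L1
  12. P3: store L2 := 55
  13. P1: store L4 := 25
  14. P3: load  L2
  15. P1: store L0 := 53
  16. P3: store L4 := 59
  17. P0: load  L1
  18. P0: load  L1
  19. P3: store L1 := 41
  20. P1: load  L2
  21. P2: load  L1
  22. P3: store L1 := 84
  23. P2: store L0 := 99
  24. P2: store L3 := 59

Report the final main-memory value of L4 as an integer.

memory[L4] = 25

  op1 P3: store L4 := 42 → I/I/I/M on L4; bus BusRdX; mem=40
  op2 P2: load  L2 → I/I/E/I on L2; bus BusRd; mem=20
  op3 P2: store L1 := 8 → I/I/M/I on L1; bus BusRdX; mem=0
  op4 P0: store L3 := 64 → M/I/I/I on L3; bus BusRdX; mem=40
  op5 P1: load  L3 → O/S/I/I on L3; bus BusRd; mem=40
  op6 P3: load  L1 → I/I/O/S on L1; bus BusRd; mem=0
  op7 P3: load  L1 → I/I/O/S on L1; bus (none); mem=0
  op8 P1: load  L3 → O/S/I/I on L3; bus (none); mem=40
  op9 P3: store L1 := 69 → I/I/I/M on L1; bus BusUpgr Flush; mem=8
  op10 P2: store L1 := 68 → I/I/M/I on L1; bus BusRdX Flush; mem=69
  op11 P0: load  L1 → S/I/O/I on L1; bus BusRd; mem=69
  op12 P3: store L2 := 55 → I/I/I/M on L2; bus BusRdX; mem=20
  op13 P1: store L4 := 25 → I/M/I/I on L4; bus BusRdX Flush; mem=42
  op14 P3: load  L2 → I/I/I/M on L2; bus (none); mem=20
  op15 P1: store L0 := 53 → I/M/I/I on L0; bus BusRdX; mem=90
  op16 P3: store L4 := 59 → I/I/I/M on L4; bus BusRdX Flush; mem=25
  op17 P0: load  L1 → S/I/O/I on L1; bus (none); mem=69
  op18 P0: load  L1 → S/I/O/I on L1; bus (none); mem=69
  op19 P3: store L1 := 41 → I/I/I/M on L1; bus BusRdX Flush; mem=68
  op20 P1: load  L2 → I/S/I/O on L2; bus BusRd; mem=20
  op21 P2: load  L1 → I/I/S/O on L1; bus BusRd; mem=68
  op22 P3: store L1 := 84 → I/I/I/M on L1; bus BusUpgr; mem=68
  op23 P2: store L0 := 99 → I/I/M/I on L0; bus BusRdX Flush; mem=53
  op24 P2: store L3 := 59 → I/I/M/I on L3; bus BusRdX Flush; mem=64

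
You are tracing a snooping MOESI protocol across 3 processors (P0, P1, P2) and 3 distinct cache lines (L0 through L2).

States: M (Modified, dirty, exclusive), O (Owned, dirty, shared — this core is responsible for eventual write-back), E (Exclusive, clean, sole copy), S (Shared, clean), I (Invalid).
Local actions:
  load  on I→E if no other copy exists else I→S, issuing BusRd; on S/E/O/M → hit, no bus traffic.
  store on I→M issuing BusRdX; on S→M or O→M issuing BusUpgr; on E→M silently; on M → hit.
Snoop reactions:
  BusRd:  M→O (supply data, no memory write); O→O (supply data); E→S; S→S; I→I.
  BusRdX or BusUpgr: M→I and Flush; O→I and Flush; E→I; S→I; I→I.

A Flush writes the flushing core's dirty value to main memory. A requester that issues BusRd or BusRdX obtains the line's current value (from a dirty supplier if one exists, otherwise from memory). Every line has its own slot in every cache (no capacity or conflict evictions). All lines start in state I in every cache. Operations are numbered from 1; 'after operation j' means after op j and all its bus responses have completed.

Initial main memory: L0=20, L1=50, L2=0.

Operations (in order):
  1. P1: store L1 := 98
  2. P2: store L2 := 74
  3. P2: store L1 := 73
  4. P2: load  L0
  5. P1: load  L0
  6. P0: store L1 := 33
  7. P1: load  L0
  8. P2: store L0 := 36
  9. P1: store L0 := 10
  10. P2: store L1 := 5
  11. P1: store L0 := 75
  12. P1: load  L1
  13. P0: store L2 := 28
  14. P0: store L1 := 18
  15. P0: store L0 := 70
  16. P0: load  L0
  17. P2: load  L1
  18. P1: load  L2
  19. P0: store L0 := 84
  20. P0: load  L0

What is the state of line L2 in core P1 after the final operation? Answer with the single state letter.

state = S

[1] P1: store L1 := 98 | P0:I, P1:M(98), P2:I | bus: BusRdX
[2] P2: store L2 := 74 | P0:I, P1:I, P2:M(74) | bus: BusRdX
[3] P2: store L1 := 73 | P0:I, P1:I, P2:M(73) | bus: BusRdX,Flush
[4] P2: load  L0 | P0:I, P1:I, P2:E(20) | bus: BusRd
[5] P1: load  L0 | P0:I, P1:S(20), P2:S(20) | bus: BusRd
[6] P0: store L1 := 33 | P0:M(33), P1:I, P2:I | bus: BusRdX,Flush
[7] P1: load  L0 | P0:I, P1:S(20), P2:S(20) | bus: none
[8] P2: store L0 := 36 | P0:I, P1:I, P2:M(36) | bus: BusUpgr
[9] P1: store L0 := 10 | P0:I, P1:M(10), P2:I | bus: BusRdX,Flush
[10] P2: store L1 := 5 | P0:I, P1:I, P2:M(5) | bus: BusRdX,Flush
[11] P1: store L0 := 75 | P0:I, P1:M(75), P2:I | bus: none
[12] P1: load  L1 | P0:I, P1:S(5), P2:O(5) | bus: BusRd
[13] P0: store L2 := 28 | P0:M(28), P1:I, P2:I | bus: BusRdX,Flush
[14] P0: store L1 := 18 | P0:M(18), P1:I, P2:I | bus: BusRdX,Flush
[15] P0: store L0 := 70 | P0:M(70), P1:I, P2:I | bus: BusRdX,Flush
[16] P0: load  L0 | P0:M(70), P1:I, P2:I | bus: none
[17] P2: load  L1 | P0:O(18), P1:I, P2:S(18) | bus: BusRd
[18] P1: load  L2 | P0:O(28), P1:S(28), P2:I | bus: BusRd
[19] P0: store L0 := 84 | P0:M(84), P1:I, P2:I | bus: none
[20] P0: load  L0 | P0:M(84), P1:I, P2:I | bus: none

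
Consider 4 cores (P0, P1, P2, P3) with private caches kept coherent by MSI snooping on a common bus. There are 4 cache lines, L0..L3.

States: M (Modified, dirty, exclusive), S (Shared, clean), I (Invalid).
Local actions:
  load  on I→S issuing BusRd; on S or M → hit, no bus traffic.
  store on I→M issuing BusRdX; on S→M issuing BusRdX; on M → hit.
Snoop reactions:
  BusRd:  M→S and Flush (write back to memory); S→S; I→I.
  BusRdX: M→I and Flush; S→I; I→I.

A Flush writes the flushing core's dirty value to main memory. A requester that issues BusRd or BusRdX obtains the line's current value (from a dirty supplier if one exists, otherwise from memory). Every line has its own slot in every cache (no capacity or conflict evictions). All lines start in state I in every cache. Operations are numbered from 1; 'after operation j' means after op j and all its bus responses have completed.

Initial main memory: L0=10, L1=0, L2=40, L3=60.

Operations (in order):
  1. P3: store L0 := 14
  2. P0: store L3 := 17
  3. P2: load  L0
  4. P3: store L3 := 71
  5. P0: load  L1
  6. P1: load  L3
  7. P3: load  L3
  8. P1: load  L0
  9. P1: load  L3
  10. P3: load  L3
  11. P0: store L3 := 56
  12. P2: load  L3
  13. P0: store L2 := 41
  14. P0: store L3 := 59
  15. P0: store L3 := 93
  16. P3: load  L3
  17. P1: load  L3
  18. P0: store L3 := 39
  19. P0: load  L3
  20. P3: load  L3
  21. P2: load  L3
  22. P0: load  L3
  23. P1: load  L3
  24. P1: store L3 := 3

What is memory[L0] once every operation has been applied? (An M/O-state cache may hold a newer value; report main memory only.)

step 1: P3: store L0 := 14  ⟶  IIIM  (L0)  txn=BusRdX  M[L0]=10
step 2: P0: store L3 := 17  ⟶  MIII  (L3)  txn=BusRdX  M[L3]=60
step 3: P2: load  L0  ⟶  IISS  (L0)  txn=BusRd+Flush  M[L0]=14
step 4: P3: store L3 := 71  ⟶  IIIM  (L3)  txn=BusRdX+Flush  M[L3]=17
step 5: P0: load  L1  ⟶  SIII  (L1)  txn=BusRd  M[L1]=0
step 6: P1: load  L3  ⟶  ISIS  (L3)  txn=BusRd+Flush  M[L3]=71
step 7: P3: load  L3  ⟶  ISIS  (L3)  txn=∅  M[L3]=71
step 8: P1: load  L0  ⟶  ISSS  (L0)  txn=BusRd  M[L0]=14
step 9: P1: load  L3  ⟶  ISIS  (L3)  txn=∅  M[L3]=71
step 10: P3: load  L3  ⟶  ISIS  (L3)  txn=∅  M[L3]=71
step 11: P0: store L3 := 56  ⟶  MIII  (L3)  txn=BusRdX  M[L3]=71
step 12: P2: load  L3  ⟶  SISI  (L3)  txn=BusRd+Flush  M[L3]=56
step 13: P0: store L2 := 41  ⟶  MIII  (L2)  txn=BusRdX  M[L2]=40
step 14: P0: store L3 := 59  ⟶  MIII  (L3)  txn=BusRdX  M[L3]=56
step 15: P0: store L3 := 93  ⟶  MIII  (L3)  txn=∅  M[L3]=56
step 16: P3: load  L3  ⟶  SIIS  (L3)  txn=BusRd+Flush  M[L3]=93
step 17: P1: load  L3  ⟶  SSIS  (L3)  txn=BusRd  M[L3]=93
step 18: P0: store L3 := 39  ⟶  MIII  (L3)  txn=BusRdX  M[L3]=93
step 19: P0: load  L3  ⟶  MIII  (L3)  txn=∅  M[L3]=93
step 20: P3: load  L3  ⟶  SIIS  (L3)  txn=BusRd+Flush  M[L3]=39
step 21: P2: load  L3  ⟶  SISS  (L3)  txn=BusRd  M[L3]=39
step 22: P0: load  L3  ⟶  SISS  (L3)  txn=∅  M[L3]=39
step 23: P1: load  L3  ⟶  SSSS  (L3)  txn=BusRd  M[L3]=39
step 24: P1: store L3 := 3  ⟶  IMII  (L3)  txn=BusRdX  M[L3]=39

memory[L0] = 14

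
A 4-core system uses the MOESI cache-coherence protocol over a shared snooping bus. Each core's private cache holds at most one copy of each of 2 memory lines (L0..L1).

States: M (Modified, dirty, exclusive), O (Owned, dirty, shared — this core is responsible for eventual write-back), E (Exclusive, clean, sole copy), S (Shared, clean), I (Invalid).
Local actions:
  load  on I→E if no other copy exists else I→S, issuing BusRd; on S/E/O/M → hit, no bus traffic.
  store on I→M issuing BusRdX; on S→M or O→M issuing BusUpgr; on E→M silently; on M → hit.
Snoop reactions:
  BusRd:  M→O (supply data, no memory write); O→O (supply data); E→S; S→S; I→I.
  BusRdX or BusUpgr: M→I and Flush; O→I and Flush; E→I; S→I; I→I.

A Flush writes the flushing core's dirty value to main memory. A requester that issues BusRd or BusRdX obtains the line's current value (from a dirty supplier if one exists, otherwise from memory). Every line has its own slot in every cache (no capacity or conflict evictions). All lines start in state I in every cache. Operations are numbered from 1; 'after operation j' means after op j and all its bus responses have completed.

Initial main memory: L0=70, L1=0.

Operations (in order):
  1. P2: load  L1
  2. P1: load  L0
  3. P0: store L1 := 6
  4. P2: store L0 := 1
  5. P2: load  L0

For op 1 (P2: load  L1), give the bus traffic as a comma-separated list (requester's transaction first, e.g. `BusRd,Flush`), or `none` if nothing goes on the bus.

bus = BusRd

  op1 P2: load  L1 → I/I/E/I on L1; bus BusRd; mem=0
  op2 P1: load  L0 → I/E/I/I on L0; bus BusRd; mem=70
  op3 P0: store L1 := 6 → M/I/I/I on L1; bus BusRdX; mem=0
  op4 P2: store L0 := 1 → I/I/M/I on L0; bus BusRdX; mem=70
  op5 P2: load  L0 → I/I/M/I on L0; bus (none); mem=70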